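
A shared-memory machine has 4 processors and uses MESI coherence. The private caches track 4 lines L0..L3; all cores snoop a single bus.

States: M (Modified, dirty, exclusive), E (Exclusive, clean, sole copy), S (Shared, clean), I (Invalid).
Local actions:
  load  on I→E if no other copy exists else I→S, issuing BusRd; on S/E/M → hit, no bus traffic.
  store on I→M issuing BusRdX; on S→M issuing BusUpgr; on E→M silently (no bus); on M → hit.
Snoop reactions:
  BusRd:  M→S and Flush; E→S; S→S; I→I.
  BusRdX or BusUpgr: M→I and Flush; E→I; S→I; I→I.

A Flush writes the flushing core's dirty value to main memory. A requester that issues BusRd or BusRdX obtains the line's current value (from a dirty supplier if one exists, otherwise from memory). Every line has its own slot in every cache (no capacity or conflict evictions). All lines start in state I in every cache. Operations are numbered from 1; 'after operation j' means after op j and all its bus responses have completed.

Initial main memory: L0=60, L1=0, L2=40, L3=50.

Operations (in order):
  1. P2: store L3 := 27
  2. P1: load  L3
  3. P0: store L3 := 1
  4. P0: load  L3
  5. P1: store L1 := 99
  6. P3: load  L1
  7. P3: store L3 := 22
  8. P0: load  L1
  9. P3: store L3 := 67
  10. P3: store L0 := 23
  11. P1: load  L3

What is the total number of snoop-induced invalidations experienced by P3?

1. P2: store L3 := 27  bus=[BusRdX]  L3: P0=I P1=I P2=M P3=I  mem[L3]=50
2. P1: load  L3  bus=[BusRd,Flush]  L3: P0=I P1=S P2=S P3=I  mem[L3]=27
3. P0: store L3 := 1  bus=[BusRdX]  L3: P0=M P1=I P2=I P3=I  mem[L3]=27
4. P0: load  L3  bus=[-]  L3: P0=M P1=I P2=I P3=I  mem[L3]=27
5. P1: store L1 := 99  bus=[BusRdX]  L1: P0=I P1=M P2=I P3=I  mem[L1]=0
6. P3: load  L1  bus=[BusRd,Flush]  L1: P0=I P1=S P2=I P3=S  mem[L1]=99
7. P3: store L3 := 22  bus=[BusRdX,Flush]  L3: P0=I P1=I P2=I P3=M  mem[L3]=1
8. P0: load  L1  bus=[BusRd]  L1: P0=S P1=S P2=I P3=S  mem[L1]=99
9. P3: store L3 := 67  bus=[-]  L3: P0=I P1=I P2=I P3=M  mem[L3]=1
10. P3: store L0 := 23  bus=[BusRdX]  L0: P0=I P1=I P2=I P3=M  mem[L0]=60
11. P1: load  L3  bus=[BusRd,Flush]  L3: P0=I P1=S P2=I P3=S  mem[L3]=67

invalidations = 0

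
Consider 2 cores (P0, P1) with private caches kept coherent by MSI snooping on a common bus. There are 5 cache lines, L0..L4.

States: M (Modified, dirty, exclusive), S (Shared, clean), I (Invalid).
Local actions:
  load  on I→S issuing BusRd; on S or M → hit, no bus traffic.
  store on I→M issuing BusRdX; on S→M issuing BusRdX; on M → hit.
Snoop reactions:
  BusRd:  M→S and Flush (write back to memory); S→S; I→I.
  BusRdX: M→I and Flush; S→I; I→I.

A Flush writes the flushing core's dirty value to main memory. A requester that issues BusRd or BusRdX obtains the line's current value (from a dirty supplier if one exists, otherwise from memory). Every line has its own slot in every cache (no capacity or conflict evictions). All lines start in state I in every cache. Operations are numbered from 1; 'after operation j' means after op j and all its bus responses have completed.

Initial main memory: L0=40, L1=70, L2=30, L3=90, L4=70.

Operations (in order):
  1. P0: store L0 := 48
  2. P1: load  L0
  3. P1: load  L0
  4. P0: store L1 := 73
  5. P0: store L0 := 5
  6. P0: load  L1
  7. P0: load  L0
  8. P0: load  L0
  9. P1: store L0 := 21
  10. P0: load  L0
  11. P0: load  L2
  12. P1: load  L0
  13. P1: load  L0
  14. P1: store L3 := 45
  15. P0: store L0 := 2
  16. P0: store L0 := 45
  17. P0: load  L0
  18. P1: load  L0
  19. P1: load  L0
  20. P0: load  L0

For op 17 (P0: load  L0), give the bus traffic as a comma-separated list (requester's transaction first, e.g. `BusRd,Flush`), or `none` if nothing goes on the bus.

  op1 P0: store L0 := 48 → M/I on L0; bus BusRdX; mem=40
  op2 P1: load  L0 → S/S on L0; bus BusRd Flush; mem=48
  op3 P1: load  L0 → S/S on L0; bus (none); mem=48
  op4 P0: store L1 := 73 → M/I on L1; bus BusRdX; mem=70
  op5 P0: store L0 := 5 → M/I on L0; bus BusRdX; mem=48
  op6 P0: load  L1 → M/I on L1; bus (none); mem=70
  op7 P0: load  L0 → M/I on L0; bus (none); mem=48
  op8 P0: load  L0 → M/I on L0; bus (none); mem=48
  op9 P1: store L0 := 21 → I/M on L0; bus BusRdX Flush; mem=5
  op10 P0: load  L0 → S/S on L0; bus BusRd Flush; mem=21
  op11 P0: load  L2 → S/I on L2; bus BusRd; mem=30
  op12 P1: load  L0 → S/S on L0; bus (none); mem=21
  op13 P1: load  L0 → S/S on L0; bus (none); mem=21
  op14 P1: store L3 := 45 → I/M on L3; bus BusRdX; mem=90
  op15 P0: store L0 := 2 → M/I on L0; bus BusRdX; mem=21
  op16 P0: store L0 := 45 → M/I on L0; bus (none); mem=21
  op17 P0: load  L0 → M/I on L0; bus (none); mem=21
  op18 P1: load  L0 → S/S on L0; bus BusRd Flush; mem=45
  op19 P1: load  L0 → S/S on L0; bus (none); mem=45
  op20 P0: load  L0 → S/S on L0; bus (none); mem=45

bus = none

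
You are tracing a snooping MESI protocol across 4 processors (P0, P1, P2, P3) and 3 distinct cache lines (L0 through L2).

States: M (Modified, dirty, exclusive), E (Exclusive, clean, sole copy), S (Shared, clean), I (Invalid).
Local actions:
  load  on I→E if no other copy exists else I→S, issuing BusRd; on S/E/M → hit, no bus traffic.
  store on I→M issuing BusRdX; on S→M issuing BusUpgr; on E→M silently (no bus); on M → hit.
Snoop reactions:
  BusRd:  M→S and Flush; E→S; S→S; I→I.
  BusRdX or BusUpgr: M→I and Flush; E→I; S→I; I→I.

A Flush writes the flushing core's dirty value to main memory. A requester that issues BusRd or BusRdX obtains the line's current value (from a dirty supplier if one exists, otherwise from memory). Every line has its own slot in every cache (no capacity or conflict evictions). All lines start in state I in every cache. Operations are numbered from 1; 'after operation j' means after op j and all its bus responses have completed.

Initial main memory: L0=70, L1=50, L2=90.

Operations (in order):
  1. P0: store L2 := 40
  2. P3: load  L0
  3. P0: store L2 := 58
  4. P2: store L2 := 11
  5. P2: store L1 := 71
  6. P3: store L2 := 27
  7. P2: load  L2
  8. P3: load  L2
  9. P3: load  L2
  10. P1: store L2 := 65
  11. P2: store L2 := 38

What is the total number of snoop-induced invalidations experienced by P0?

invalidations = 1

step 1: P0: store L2 := 40  ⟶  MIII  (L2)  txn=BusRdX  M[L2]=90
step 2: P3: load  L0  ⟶  IIIE  (L0)  txn=BusRd  M[L0]=70
step 3: P0: store L2 := 58  ⟶  MIII  (L2)  txn=∅  M[L2]=90
step 4: P2: store L2 := 11  ⟶  IIMI  (L2)  txn=BusRdX+Flush  M[L2]=58
step 5: P2: store L1 := 71  ⟶  IIMI  (L1)  txn=BusRdX  M[L1]=50
step 6: P3: store L2 := 27  ⟶  IIIM  (L2)  txn=BusRdX+Flush  M[L2]=11
step 7: P2: load  L2  ⟶  IISS  (L2)  txn=BusRd+Flush  M[L2]=27
step 8: P3: load  L2  ⟶  IISS  (L2)  txn=∅  M[L2]=27
step 9: P3: load  L2  ⟶  IISS  (L2)  txn=∅  M[L2]=27
step 10: P1: store L2 := 65  ⟶  IMII  (L2)  txn=BusRdX  M[L2]=27
step 11: P2: store L2 := 38  ⟶  IIMI  (L2)  txn=BusRdX+Flush  M[L2]=65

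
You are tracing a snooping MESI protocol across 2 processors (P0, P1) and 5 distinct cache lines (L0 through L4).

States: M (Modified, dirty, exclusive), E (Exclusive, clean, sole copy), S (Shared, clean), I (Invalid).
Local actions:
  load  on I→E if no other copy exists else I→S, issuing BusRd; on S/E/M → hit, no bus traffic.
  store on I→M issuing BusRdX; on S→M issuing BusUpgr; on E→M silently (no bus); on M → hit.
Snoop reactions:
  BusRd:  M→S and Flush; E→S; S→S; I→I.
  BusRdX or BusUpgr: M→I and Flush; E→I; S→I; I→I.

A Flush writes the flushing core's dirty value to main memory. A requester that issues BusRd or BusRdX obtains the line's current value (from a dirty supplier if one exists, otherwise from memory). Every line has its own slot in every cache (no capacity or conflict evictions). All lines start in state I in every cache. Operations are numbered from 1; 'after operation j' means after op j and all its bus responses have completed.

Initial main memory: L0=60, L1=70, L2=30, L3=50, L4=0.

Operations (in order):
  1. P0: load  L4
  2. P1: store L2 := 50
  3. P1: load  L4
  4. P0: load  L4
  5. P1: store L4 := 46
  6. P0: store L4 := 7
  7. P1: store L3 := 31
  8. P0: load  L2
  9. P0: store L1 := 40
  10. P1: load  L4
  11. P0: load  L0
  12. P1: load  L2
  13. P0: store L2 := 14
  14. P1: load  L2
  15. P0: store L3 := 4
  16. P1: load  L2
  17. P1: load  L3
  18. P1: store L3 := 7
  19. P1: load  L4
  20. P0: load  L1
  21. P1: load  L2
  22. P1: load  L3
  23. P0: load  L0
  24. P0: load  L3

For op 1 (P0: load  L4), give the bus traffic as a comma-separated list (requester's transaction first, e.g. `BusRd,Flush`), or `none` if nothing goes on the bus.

1. P0: load  L4  bus=[BusRd]  L4: P0=E P1=I  mem[L4]=0
2. P1: store L2 := 50  bus=[BusRdX]  L2: P0=I P1=M  mem[L2]=30
3. P1: load  L4  bus=[BusRd]  L4: P0=S P1=S  mem[L4]=0
4. P0: load  L4  bus=[-]  L4: P0=S P1=S  mem[L4]=0
5. P1: store L4 := 46  bus=[BusUpgr]  L4: P0=I P1=M  mem[L4]=0
6. P0: store L4 := 7  bus=[BusRdX,Flush]  L4: P0=M P1=I  mem[L4]=46
7. P1: store L3 := 31  bus=[BusRdX]  L3: P0=I P1=M  mem[L3]=50
8. P0: load  L2  bus=[BusRd,Flush]  L2: P0=S P1=S  mem[L2]=50
9. P0: store L1 := 40  bus=[BusRdX]  L1: P0=M P1=I  mem[L1]=70
10. P1: load  L4  bus=[BusRd,Flush]  L4: P0=S P1=S  mem[L4]=7
11. P0: load  L0  bus=[BusRd]  L0: P0=E P1=I  mem[L0]=60
12. P1: load  L2  bus=[-]  L2: P0=S P1=S  mem[L2]=50
13. P0: store L2 := 14  bus=[BusUpgr]  L2: P0=M P1=I  mem[L2]=50
14. P1: load  L2  bus=[BusRd,Flush]  L2: P0=S P1=S  mem[L2]=14
15. P0: store L3 := 4  bus=[BusRdX,Flush]  L3: P0=M P1=I  mem[L3]=31
16. P1: load  L2  bus=[-]  L2: P0=S P1=S  mem[L2]=14
17. P1: load  L3  bus=[BusRd,Flush]  L3: P0=S P1=S  mem[L3]=4
18. P1: store L3 := 7  bus=[BusUpgr]  L3: P0=I P1=M  mem[L3]=4
19. P1: load  L4  bus=[-]  L4: P0=S P1=S  mem[L4]=7
20. P0: load  L1  bus=[-]  L1: P0=M P1=I  mem[L1]=70
21. P1: load  L2  bus=[-]  L2: P0=S P1=S  mem[L2]=14
22. P1: load  L3  bus=[-]  L3: P0=I P1=M  mem[L3]=4
23. P0: load  L0  bus=[-]  L0: P0=E P1=I  mem[L0]=60
24. P0: load  L3  bus=[BusRd,Flush]  L3: P0=S P1=S  mem[L3]=7

bus = BusRd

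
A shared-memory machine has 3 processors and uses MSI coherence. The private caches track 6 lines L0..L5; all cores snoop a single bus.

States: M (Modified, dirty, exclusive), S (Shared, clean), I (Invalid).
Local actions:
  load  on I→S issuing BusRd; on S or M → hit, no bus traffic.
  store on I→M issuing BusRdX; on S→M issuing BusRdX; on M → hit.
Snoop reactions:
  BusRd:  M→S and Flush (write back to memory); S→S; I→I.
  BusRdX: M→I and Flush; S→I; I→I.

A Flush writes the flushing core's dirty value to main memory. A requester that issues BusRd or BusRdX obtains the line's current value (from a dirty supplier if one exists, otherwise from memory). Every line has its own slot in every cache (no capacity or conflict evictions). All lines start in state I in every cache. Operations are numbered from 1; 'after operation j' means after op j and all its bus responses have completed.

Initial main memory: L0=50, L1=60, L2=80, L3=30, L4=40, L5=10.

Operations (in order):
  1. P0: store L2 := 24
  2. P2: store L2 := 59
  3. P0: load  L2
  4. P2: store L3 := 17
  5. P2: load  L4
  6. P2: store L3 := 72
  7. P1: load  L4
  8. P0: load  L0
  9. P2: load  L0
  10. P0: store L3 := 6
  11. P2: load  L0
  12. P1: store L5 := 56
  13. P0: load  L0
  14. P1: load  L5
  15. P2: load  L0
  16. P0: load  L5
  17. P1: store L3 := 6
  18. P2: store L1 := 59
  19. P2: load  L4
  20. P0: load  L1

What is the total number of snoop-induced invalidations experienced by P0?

invalidations = 2

step 1: P0: store L2 := 24  ⟶  MII  (L2)  txn=BusRdX  M[L2]=80
step 2: P2: store L2 := 59  ⟶  IIM  (L2)  txn=BusRdX+Flush  M[L2]=24
step 3: P0: load  L2  ⟶  SIS  (L2)  txn=BusRd+Flush  M[L2]=59
step 4: P2: store L3 := 17  ⟶  IIM  (L3)  txn=BusRdX  M[L3]=30
step 5: P2: load  L4  ⟶  IIS  (L4)  txn=BusRd  M[L4]=40
step 6: P2: store L3 := 72  ⟶  IIM  (L3)  txn=∅  M[L3]=30
step 7: P1: load  L4  ⟶  ISS  (L4)  txn=BusRd  M[L4]=40
step 8: P0: load  L0  ⟶  SII  (L0)  txn=BusRd  M[L0]=50
step 9: P2: load  L0  ⟶  SIS  (L0)  txn=BusRd  M[L0]=50
step 10: P0: store L3 := 6  ⟶  MII  (L3)  txn=BusRdX+Flush  M[L3]=72
step 11: P2: load  L0  ⟶  SIS  (L0)  txn=∅  M[L0]=50
step 12: P1: store L5 := 56  ⟶  IMI  (L5)  txn=BusRdX  M[L5]=10
step 13: P0: load  L0  ⟶  SIS  (L0)  txn=∅  M[L0]=50
step 14: P1: load  L5  ⟶  IMI  (L5)  txn=∅  M[L5]=10
step 15: P2: load  L0  ⟶  SIS  (L0)  txn=∅  M[L0]=50
step 16: P0: load  L5  ⟶  SSI  (L5)  txn=BusRd+Flush  M[L5]=56
step 17: P1: store L3 := 6  ⟶  IMI  (L3)  txn=BusRdX+Flush  M[L3]=6
step 18: P2: store L1 := 59  ⟶  IIM  (L1)  txn=BusRdX  M[L1]=60
step 19: P2: load  L4  ⟶  ISS  (L4)  txn=∅  M[L4]=40
step 20: P0: load  L1  ⟶  SIS  (L1)  txn=BusRd+Flush  M[L1]=59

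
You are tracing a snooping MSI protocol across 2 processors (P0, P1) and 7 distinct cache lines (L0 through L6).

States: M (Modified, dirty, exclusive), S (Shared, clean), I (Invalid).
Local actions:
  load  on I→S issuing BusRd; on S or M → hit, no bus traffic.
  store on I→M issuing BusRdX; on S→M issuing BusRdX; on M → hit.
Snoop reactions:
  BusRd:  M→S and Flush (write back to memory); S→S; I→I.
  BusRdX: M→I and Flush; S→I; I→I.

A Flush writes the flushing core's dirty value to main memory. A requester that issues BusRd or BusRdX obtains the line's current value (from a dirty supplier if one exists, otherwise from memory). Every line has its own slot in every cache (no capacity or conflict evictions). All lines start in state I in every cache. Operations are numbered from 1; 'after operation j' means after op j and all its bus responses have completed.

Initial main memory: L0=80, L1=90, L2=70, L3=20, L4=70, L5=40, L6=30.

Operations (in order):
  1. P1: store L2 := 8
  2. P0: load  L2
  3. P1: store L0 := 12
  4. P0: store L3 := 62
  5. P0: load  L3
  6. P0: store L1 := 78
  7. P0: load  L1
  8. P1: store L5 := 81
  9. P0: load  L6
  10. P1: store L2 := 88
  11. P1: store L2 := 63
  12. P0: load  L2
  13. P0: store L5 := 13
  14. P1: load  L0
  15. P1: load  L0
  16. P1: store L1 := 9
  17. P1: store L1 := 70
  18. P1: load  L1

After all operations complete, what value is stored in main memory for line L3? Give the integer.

memory[L3] = 20

  op1 P1: store L2 := 8 → I/M on L2; bus BusRdX; mem=70
  op2 P0: load  L2 → S/S on L2; bus BusRd Flush; mem=8
  op3 P1: store L0 := 12 → I/M on L0; bus BusRdX; mem=80
  op4 P0: store L3 := 62 → M/I on L3; bus BusRdX; mem=20
  op5 P0: load  L3 → M/I on L3; bus (none); mem=20
  op6 P0: store L1 := 78 → M/I on L1; bus BusRdX; mem=90
  op7 P0: load  L1 → M/I on L1; bus (none); mem=90
  op8 P1: store L5 := 81 → I/M on L5; bus BusRdX; mem=40
  op9 P0: load  L6 → S/I on L6; bus BusRd; mem=30
  op10 P1: store L2 := 88 → I/M on L2; bus BusRdX; mem=8
  op11 P1: store L2 := 63 → I/M on L2; bus (none); mem=8
  op12 P0: load  L2 → S/S on L2; bus BusRd Flush; mem=63
  op13 P0: store L5 := 13 → M/I on L5; bus BusRdX Flush; mem=81
  op14 P1: load  L0 → I/M on L0; bus (none); mem=80
  op15 P1: load  L0 → I/M on L0; bus (none); mem=80
  op16 P1: store L1 := 9 → I/M on L1; bus BusRdX Flush; mem=78
  op17 P1: store L1 := 70 → I/M on L1; bus (none); mem=78
  op18 P1: load  L1 → I/M on L1; bus (none); mem=78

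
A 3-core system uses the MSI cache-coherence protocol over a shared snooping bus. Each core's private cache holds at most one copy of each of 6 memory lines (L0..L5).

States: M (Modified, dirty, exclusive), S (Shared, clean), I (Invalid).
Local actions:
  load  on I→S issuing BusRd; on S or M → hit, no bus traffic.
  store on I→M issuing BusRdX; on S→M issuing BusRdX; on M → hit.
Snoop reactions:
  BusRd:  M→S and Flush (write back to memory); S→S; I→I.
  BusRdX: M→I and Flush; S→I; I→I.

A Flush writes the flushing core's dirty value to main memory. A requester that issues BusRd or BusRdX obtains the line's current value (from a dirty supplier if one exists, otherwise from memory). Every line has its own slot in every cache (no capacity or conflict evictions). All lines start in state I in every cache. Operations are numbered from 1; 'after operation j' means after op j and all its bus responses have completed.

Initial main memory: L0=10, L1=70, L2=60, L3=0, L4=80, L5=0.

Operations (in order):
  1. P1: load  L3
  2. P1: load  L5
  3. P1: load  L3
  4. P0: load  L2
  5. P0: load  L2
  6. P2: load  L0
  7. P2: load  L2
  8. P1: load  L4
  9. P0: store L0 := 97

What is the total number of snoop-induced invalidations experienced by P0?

invalidations = 0

step 1: P1: load  L3  ⟶  ISI  (L3)  txn=BusRd  M[L3]=0
step 2: P1: load  L5  ⟶  ISI  (L5)  txn=BusRd  M[L5]=0
step 3: P1: load  L3  ⟶  ISI  (L3)  txn=∅  M[L3]=0
step 4: P0: load  L2  ⟶  SII  (L2)  txn=BusRd  M[L2]=60
step 5: P0: load  L2  ⟶  SII  (L2)  txn=∅  M[L2]=60
step 6: P2: load  L0  ⟶  IIS  (L0)  txn=BusRd  M[L0]=10
step 7: P2: load  L2  ⟶  SIS  (L2)  txn=BusRd  M[L2]=60
step 8: P1: load  L4  ⟶  ISI  (L4)  txn=BusRd  M[L4]=80
step 9: P0: store L0 := 97  ⟶  MII  (L0)  txn=BusRdX  M[L0]=10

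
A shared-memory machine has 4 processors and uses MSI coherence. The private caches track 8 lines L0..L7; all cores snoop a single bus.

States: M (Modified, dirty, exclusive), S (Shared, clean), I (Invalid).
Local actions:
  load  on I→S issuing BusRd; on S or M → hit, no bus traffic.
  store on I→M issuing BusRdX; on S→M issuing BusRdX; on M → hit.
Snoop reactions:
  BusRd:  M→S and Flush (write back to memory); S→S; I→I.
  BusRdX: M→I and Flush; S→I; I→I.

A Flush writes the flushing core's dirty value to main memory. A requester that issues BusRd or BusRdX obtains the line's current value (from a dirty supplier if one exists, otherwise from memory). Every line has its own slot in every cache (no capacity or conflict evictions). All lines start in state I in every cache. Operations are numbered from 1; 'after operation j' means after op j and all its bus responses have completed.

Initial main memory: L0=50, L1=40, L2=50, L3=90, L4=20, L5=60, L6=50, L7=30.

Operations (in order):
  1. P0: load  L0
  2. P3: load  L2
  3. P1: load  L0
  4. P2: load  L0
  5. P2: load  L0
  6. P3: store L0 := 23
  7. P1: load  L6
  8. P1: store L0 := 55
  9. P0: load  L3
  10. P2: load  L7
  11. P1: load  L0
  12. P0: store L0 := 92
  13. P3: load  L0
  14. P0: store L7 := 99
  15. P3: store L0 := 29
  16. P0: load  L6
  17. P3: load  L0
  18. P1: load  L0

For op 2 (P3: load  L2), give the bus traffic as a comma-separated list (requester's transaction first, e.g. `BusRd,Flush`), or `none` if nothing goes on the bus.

[1] P0: load  L0 | P0:S(50), P1:I, P2:I, P3:I | bus: BusRd
[2] P3: load  L2 | P0:I, P1:I, P2:I, P3:S(50) | bus: BusRd
[3] P1: load  L0 | P0:S(50), P1:S(50), P2:I, P3:I | bus: BusRd
[4] P2: load  L0 | P0:S(50), P1:S(50), P2:S(50), P3:I | bus: BusRd
[5] P2: load  L0 | P0:S(50), P1:S(50), P2:S(50), P3:I | bus: none
[6] P3: store L0 := 23 | P0:I, P1:I, P2:I, P3:M(23) | bus: BusRdX
[7] P1: load  L6 | P0:I, P1:S(50), P2:I, P3:I | bus: BusRd
[8] P1: store L0 := 55 | P0:I, P1:M(55), P2:I, P3:I | bus: BusRdX,Flush
[9] P0: load  L3 | P0:S(90), P1:I, P2:I, P3:I | bus: BusRd
[10] P2: load  L7 | P0:I, P1:I, P2:S(30), P3:I | bus: BusRd
[11] P1: load  L0 | P0:I, P1:M(55), P2:I, P3:I | bus: none
[12] P0: store L0 := 92 | P0:M(92), P1:I, P2:I, P3:I | bus: BusRdX,Flush
[13] P3: load  L0 | P0:S(92), P1:I, P2:I, P3:S(92) | bus: BusRd,Flush
[14] P0: store L7 := 99 | P0:M(99), P1:I, P2:I, P3:I | bus: BusRdX
[15] P3: store L0 := 29 | P0:I, P1:I, P2:I, P3:M(29) | bus: BusRdX
[16] P0: load  L6 | P0:S(50), P1:S(50), P2:I, P3:I | bus: BusRd
[17] P3: load  L0 | P0:I, P1:I, P2:I, P3:M(29) | bus: none
[18] P1: load  L0 | P0:I, P1:S(29), P2:I, P3:S(29) | bus: BusRd,Flush

bus = BusRd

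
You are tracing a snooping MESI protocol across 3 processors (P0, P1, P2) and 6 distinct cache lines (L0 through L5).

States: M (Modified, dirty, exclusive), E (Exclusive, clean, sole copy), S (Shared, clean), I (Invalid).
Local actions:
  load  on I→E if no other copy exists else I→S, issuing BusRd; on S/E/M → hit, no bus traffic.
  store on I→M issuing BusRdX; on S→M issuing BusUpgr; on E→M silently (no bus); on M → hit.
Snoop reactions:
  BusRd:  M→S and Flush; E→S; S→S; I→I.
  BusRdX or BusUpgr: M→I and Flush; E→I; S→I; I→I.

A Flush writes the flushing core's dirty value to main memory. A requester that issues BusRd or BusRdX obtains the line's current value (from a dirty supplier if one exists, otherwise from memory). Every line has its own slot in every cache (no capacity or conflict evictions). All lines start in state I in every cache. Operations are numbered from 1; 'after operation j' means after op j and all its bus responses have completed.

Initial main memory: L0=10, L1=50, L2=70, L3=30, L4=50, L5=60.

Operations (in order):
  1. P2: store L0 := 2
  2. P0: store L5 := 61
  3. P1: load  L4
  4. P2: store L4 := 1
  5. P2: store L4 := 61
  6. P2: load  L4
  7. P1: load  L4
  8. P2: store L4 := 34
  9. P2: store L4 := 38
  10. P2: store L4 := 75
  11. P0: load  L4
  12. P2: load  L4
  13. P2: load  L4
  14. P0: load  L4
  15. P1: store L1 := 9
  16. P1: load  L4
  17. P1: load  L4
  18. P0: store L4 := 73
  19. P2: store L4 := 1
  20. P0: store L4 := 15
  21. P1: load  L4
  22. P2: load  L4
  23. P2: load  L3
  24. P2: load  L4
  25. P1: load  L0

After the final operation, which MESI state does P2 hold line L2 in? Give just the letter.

  op1 P2: store L0 := 2 → I/I/M on L0; bus BusRdX; mem=10
  op2 P0: store L5 := 61 → M/I/I on L5; bus BusRdX; mem=60
  op3 P1: load  L4 → I/E/I on L4; bus BusRd; mem=50
  op4 P2: store L4 := 1 → I/I/M on L4; bus BusRdX; mem=50
  op5 P2: store L4 := 61 → I/I/M on L4; bus (none); mem=50
  op6 P2: load  L4 → I/I/M on L4; bus (none); mem=50
  op7 P1: load  L4 → I/S/S on L4; bus BusRd Flush; mem=61
  op8 P2: store L4 := 34 → I/I/M on L4; bus BusUpgr; mem=61
  op9 P2: store L4 := 38 → I/I/M on L4; bus (none); mem=61
  op10 P2: store L4 := 75 → I/I/M on L4; bus (none); mem=61
  op11 P0: load  L4 → S/I/S on L4; bus BusRd Flush; mem=75
  op12 P2: load  L4 → S/I/S on L4; bus (none); mem=75
  op13 P2: load  L4 → S/I/S on L4; bus (none); mem=75
  op14 P0: load  L4 → S/I/S on L4; bus (none); mem=75
  op15 P1: store L1 := 9 → I/M/I on L1; bus BusRdX; mem=50
  op16 P1: load  L4 → S/S/S on L4; bus BusRd; mem=75
  op17 P1: load  L4 → S/S/S on L4; bus (none); mem=75
  op18 P0: store L4 := 73 → M/I/I on L4; bus BusUpgr; mem=75
  op19 P2: store L4 := 1 → I/I/M on L4; bus BusRdX Flush; mem=73
  op20 P0: store L4 := 15 → M/I/I on L4; bus BusRdX Flush; mem=1
  op21 P1: load  L4 → S/S/I on L4; bus BusRd Flush; mem=15
  op22 P2: load  L4 → S/S/S on L4; bus BusRd; mem=15
  op23 P2: load  L3 → I/I/E on L3; bus BusRd; mem=30
  op24 P2: load  L4 → S/S/S on L4; bus (none); mem=15
  op25 P1: load  L0 → I/S/S on L0; bus BusRd Flush; mem=2

state = I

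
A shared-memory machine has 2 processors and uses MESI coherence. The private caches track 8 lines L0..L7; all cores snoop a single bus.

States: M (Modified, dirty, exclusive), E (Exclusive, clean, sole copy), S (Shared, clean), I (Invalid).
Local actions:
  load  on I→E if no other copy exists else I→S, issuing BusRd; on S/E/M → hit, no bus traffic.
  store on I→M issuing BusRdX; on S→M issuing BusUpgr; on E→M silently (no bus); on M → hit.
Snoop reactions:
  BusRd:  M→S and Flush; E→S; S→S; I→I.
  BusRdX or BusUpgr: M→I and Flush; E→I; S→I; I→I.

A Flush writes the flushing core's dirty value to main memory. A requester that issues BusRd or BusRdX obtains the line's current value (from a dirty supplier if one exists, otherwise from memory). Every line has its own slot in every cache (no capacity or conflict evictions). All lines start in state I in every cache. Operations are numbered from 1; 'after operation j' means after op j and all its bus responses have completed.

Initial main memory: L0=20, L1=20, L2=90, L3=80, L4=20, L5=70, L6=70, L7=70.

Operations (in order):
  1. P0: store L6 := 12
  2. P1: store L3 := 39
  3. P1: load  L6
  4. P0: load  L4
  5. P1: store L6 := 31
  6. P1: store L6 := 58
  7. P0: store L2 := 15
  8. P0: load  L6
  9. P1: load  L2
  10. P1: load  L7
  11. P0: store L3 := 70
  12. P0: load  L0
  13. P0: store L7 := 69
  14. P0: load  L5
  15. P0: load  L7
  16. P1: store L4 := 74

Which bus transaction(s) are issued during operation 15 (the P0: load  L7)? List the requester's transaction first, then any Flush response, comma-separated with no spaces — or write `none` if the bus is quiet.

step 1: P0: store L6 := 12  ⟶  MI  (L6)  txn=BusRdX  M[L6]=70
step 2: P1: store L3 := 39  ⟶  IM  (L3)  txn=BusRdX  M[L3]=80
step 3: P1: load  L6  ⟶  SS  (L6)  txn=BusRd+Flush  M[L6]=12
step 4: P0: load  L4  ⟶  EI  (L4)  txn=BusRd  M[L4]=20
step 5: P1: store L6 := 31  ⟶  IM  (L6)  txn=BusUpgr  M[L6]=12
step 6: P1: store L6 := 58  ⟶  IM  (L6)  txn=∅  M[L6]=12
step 7: P0: store L2 := 15  ⟶  MI  (L2)  txn=BusRdX  M[L2]=90
step 8: P0: load  L6  ⟶  SS  (L6)  txn=BusRd+Flush  M[L6]=58
step 9: P1: load  L2  ⟶  SS  (L2)  txn=BusRd+Flush  M[L2]=15
step 10: P1: load  L7  ⟶  IE  (L7)  txn=BusRd  M[L7]=70
step 11: P0: store L3 := 70  ⟶  MI  (L3)  txn=BusRdX+Flush  M[L3]=39
step 12: P0: load  L0  ⟶  EI  (L0)  txn=BusRd  M[L0]=20
step 13: P0: store L7 := 69  ⟶  MI  (L7)  txn=BusRdX  M[L7]=70
step 14: P0: load  L5  ⟶  EI  (L5)  txn=BusRd  M[L5]=70
step 15: P0: load  L7  ⟶  MI  (L7)  txn=∅  M[L7]=70
step 16: P1: store L4 := 74  ⟶  IM  (L4)  txn=BusRdX  M[L4]=20

bus = none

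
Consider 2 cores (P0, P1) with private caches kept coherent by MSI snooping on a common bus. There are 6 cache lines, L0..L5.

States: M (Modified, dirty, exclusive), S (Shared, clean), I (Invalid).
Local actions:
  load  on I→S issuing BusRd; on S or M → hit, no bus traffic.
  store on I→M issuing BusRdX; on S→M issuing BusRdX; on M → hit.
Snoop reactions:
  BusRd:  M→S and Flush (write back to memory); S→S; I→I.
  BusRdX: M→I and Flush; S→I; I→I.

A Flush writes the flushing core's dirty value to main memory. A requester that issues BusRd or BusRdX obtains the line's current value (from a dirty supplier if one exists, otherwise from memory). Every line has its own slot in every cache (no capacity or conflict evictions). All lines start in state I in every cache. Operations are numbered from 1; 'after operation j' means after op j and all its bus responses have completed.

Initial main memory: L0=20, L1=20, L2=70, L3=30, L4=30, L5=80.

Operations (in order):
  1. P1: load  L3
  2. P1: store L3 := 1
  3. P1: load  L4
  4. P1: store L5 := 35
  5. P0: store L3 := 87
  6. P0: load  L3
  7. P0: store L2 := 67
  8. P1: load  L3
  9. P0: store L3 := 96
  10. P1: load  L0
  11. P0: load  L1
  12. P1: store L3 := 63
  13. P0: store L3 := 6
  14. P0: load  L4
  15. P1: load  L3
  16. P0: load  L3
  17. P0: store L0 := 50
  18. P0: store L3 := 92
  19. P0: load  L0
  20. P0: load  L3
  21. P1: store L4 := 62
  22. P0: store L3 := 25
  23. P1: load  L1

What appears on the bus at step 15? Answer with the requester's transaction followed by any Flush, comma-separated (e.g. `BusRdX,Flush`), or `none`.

bus = BusRd,Flush

[1] P1: load  L3 | P0:I, P1:S(30) | bus: BusRd
[2] P1: store L3 := 1 | P0:I, P1:M(1) | bus: BusRdX
[3] P1: load  L4 | P0:I, P1:S(30) | bus: BusRd
[4] P1: store L5 := 35 | P0:I, P1:M(35) | bus: BusRdX
[5] P0: store L3 := 87 | P0:M(87), P1:I | bus: BusRdX,Flush
[6] P0: load  L3 | P0:M(87), P1:I | bus: none
[7] P0: store L2 := 67 | P0:M(67), P1:I | bus: BusRdX
[8] P1: load  L3 | P0:S(87), P1:S(87) | bus: BusRd,Flush
[9] P0: store L3 := 96 | P0:M(96), P1:I | bus: BusRdX
[10] P1: load  L0 | P0:I, P1:S(20) | bus: BusRd
[11] P0: load  L1 | P0:S(20), P1:I | bus: BusRd
[12] P1: store L3 := 63 | P0:I, P1:M(63) | bus: BusRdX,Flush
[13] P0: store L3 := 6 | P0:M(6), P1:I | bus: BusRdX,Flush
[14] P0: load  L4 | P0:S(30), P1:S(30) | bus: BusRd
[15] P1: load  L3 | P0:S(6), P1:S(6) | bus: BusRd,Flush
[16] P0: load  L3 | P0:S(6), P1:S(6) | bus: none
[17] P0: store L0 := 50 | P0:M(50), P1:I | bus: BusRdX
[18] P0: store L3 := 92 | P0:M(92), P1:I | bus: BusRdX
[19] P0: load  L0 | P0:M(50), P1:I | bus: none
[20] P0: load  L3 | P0:M(92), P1:I | bus: none
[21] P1: store L4 := 62 | P0:I, P1:M(62) | bus: BusRdX
[22] P0: store L3 := 25 | P0:M(25), P1:I | bus: none
[23] P1: load  L1 | P0:S(20), P1:S(20) | bus: BusRd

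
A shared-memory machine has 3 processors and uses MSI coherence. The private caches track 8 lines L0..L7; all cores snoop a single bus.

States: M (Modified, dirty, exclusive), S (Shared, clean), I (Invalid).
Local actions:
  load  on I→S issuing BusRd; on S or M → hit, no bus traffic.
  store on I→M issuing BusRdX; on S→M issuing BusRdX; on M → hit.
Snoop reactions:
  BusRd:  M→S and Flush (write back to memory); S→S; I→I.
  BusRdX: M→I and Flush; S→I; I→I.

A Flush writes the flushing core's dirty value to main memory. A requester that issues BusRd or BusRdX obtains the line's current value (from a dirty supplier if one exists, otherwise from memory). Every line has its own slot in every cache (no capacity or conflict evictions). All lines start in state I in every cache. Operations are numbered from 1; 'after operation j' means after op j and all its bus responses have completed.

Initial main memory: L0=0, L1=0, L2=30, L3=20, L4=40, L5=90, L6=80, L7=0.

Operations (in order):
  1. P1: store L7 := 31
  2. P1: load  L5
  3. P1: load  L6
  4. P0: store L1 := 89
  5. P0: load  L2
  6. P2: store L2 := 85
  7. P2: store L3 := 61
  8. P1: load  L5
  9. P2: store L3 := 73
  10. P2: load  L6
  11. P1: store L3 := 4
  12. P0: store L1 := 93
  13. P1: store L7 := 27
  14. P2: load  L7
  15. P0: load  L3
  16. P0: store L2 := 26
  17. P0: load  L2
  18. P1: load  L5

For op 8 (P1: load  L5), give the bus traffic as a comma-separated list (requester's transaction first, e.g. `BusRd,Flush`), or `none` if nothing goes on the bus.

[1] P1: store L7 := 31 | P0:I, P1:M(31), P2:I | bus: BusRdX
[2] P1: load  L5 | P0:I, P1:S(90), P2:I | bus: BusRd
[3] P1: load  L6 | P0:I, P1:S(80), P2:I | bus: BusRd
[4] P0: store L1 := 89 | P0:M(89), P1:I, P2:I | bus: BusRdX
[5] P0: load  L2 | P0:S(30), P1:I, P2:I | bus: BusRd
[6] P2: store L2 := 85 | P0:I, P1:I, P2:M(85) | bus: BusRdX
[7] P2: store L3 := 61 | P0:I, P1:I, P2:M(61) | bus: BusRdX
[8] P1: load  L5 | P0:I, P1:S(90), P2:I | bus: none
[9] P2: store L3 := 73 | P0:I, P1:I, P2:M(73) | bus: none
[10] P2: load  L6 | P0:I, P1:S(80), P2:S(80) | bus: BusRd
[11] P1: store L3 := 4 | P0:I, P1:M(4), P2:I | bus: BusRdX,Flush
[12] P0: store L1 := 93 | P0:M(93), P1:I, P2:I | bus: none
[13] P1: store L7 := 27 | P0:I, P1:M(27), P2:I | bus: none
[14] P2: load  L7 | P0:I, P1:S(27), P2:S(27) | bus: BusRd,Flush
[15] P0: load  L3 | P0:S(4), P1:S(4), P2:I | bus: BusRd,Flush
[16] P0: store L2 := 26 | P0:M(26), P1:I, P2:I | bus: BusRdX,Flush
[17] P0: load  L2 | P0:M(26), P1:I, P2:I | bus: none
[18] P1: load  L5 | P0:I, P1:S(90), P2:I | bus: none

bus = none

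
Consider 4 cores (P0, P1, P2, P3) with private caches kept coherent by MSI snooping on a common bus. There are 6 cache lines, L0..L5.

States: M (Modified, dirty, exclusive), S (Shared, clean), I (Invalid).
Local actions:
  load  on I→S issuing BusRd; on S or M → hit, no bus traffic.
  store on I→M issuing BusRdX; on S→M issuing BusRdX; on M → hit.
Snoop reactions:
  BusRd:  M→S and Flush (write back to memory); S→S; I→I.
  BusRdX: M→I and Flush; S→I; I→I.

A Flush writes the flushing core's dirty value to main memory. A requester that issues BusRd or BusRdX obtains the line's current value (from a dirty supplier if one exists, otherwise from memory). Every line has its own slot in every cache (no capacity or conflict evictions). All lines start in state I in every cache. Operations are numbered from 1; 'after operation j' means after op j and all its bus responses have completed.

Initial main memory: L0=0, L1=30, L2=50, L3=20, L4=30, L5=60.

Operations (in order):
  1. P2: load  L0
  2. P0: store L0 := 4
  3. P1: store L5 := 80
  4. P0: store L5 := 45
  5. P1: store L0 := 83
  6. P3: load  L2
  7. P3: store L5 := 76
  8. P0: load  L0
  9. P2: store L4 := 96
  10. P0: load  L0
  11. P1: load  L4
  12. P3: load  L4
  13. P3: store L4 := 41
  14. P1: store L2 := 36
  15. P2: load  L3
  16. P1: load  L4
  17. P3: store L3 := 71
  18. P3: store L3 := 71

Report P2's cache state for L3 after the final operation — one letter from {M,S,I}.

state = I

  op1 P2: load  L0 → I/I/S/I on L0; bus BusRd; mem=0
  op2 P0: store L0 := 4 → M/I/I/I on L0; bus BusRdX; mem=0
  op3 P1: store L5 := 80 → I/M/I/I on L5; bus BusRdX; mem=60
  op4 P0: store L5 := 45 → M/I/I/I on L5; bus BusRdX Flush; mem=80
  op5 P1: store L0 := 83 → I/M/I/I on L0; bus BusRdX Flush; mem=4
  op6 P3: load  L2 → I/I/I/S on L2; bus BusRd; mem=50
  op7 P3: store L5 := 76 → I/I/I/M on L5; bus BusRdX Flush; mem=45
  op8 P0: load  L0 → S/S/I/I on L0; bus BusRd Flush; mem=83
  op9 P2: store L4 := 96 → I/I/M/I on L4; bus BusRdX; mem=30
  op10 P0: load  L0 → S/S/I/I on L0; bus (none); mem=83
  op11 P1: load  L4 → I/S/S/I on L4; bus BusRd Flush; mem=96
  op12 P3: load  L4 → I/S/S/S on L4; bus BusRd; mem=96
  op13 P3: store L4 := 41 → I/I/I/M on L4; bus BusRdX; mem=96
  op14 P1: store L2 := 36 → I/M/I/I on L2; bus BusRdX; mem=50
  op15 P2: load  L3 → I/I/S/I on L3; bus BusRd; mem=20
  op16 P1: load  L4 → I/S/I/S on L4; bus BusRd Flush; mem=41
  op17 P3: store L3 := 71 → I/I/I/M on L3; bus BusRdX; mem=20
  op18 P3: store L3 := 71 → I/I/I/M on L3; bus (none); mem=20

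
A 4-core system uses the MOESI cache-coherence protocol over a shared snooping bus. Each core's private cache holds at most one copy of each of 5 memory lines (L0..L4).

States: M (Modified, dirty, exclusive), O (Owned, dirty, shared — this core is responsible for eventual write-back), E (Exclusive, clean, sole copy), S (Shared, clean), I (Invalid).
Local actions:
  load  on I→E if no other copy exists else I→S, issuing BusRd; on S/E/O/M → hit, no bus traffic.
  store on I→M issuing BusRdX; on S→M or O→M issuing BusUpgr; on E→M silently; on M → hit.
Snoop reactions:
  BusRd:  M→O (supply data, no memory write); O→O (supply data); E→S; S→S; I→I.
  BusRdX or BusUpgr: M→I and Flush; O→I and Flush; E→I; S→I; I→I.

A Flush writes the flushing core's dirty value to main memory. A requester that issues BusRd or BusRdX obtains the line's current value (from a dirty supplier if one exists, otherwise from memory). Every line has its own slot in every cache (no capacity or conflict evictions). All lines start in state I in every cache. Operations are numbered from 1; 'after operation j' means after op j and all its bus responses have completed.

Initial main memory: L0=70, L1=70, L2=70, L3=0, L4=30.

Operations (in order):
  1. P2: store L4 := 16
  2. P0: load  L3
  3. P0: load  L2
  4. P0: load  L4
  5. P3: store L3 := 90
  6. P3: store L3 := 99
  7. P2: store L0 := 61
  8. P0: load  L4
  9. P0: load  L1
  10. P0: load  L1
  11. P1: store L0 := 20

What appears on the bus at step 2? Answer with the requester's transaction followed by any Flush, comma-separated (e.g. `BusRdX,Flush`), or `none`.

1. P2: store L4 := 16  bus=[BusRdX]  L4: P0=I P1=I P2=M P3=I  mem[L4]=30
2. P0: load  L3  bus=[BusRd]  L3: P0=E P1=I P2=I P3=I  mem[L3]=0
3. P0: load  L2  bus=[BusRd]  L2: P0=E P1=I P2=I P3=I  mem[L2]=70
4. P0: load  L4  bus=[BusRd]  L4: P0=S P1=I P2=O P3=I  mem[L4]=30
5. P3: store L3 := 90  bus=[BusRdX]  L3: P0=I P1=I P2=I P3=M  mem[L3]=0
6. P3: store L3 := 99  bus=[-]  L3: P0=I P1=I P2=I P3=M  mem[L3]=0
7. P2: store L0 := 61  bus=[BusRdX]  L0: P0=I P1=I P2=M P3=I  mem[L0]=70
8. P0: load  L4  bus=[-]  L4: P0=S P1=I P2=O P3=I  mem[L4]=30
9. P0: load  L1  bus=[BusRd]  L1: P0=E P1=I P2=I P3=I  mem[L1]=70
10. P0: load  L1  bus=[-]  L1: P0=E P1=I P2=I P3=I  mem[L1]=70
11. P1: store L0 := 20  bus=[BusRdX,Flush]  L0: P0=I P1=M P2=I P3=I  mem[L0]=61

bus = BusRd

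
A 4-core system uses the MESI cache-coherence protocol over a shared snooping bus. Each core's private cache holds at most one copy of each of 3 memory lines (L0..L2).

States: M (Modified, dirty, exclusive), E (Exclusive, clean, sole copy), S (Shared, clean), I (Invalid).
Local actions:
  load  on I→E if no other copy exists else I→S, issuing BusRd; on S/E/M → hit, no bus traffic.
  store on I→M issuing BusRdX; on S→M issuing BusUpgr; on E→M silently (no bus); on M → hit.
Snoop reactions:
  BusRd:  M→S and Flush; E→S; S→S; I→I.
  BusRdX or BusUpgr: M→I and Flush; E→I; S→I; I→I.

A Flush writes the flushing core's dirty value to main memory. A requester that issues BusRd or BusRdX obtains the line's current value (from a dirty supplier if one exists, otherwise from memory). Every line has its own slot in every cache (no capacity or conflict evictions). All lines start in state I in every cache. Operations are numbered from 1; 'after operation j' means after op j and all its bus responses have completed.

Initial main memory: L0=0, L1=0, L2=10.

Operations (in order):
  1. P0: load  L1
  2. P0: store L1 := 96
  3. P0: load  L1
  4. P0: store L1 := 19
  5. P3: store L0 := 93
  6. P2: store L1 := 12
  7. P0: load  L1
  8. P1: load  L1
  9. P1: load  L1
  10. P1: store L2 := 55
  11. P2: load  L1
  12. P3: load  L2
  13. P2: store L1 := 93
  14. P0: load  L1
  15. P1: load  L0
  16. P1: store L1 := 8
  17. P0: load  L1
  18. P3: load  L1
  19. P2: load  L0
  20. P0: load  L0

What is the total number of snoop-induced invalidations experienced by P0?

step 1: P0: load  L1  ⟶  EIII  (L1)  txn=BusRd  M[L1]=0
step 2: P0: store L1 := 96  ⟶  MIII  (L1)  txn=∅  M[L1]=0
step 3: P0: load  L1  ⟶  MIII  (L1)  txn=∅  M[L1]=0
step 4: P0: store L1 := 19  ⟶  MIII  (L1)  txn=∅  M[L1]=0
step 5: P3: store L0 := 93  ⟶  IIIM  (L0)  txn=BusRdX  M[L0]=0
step 6: P2: store L1 := 12  ⟶  IIMI  (L1)  txn=BusRdX+Flush  M[L1]=19
step 7: P0: load  L1  ⟶  SISI  (L1)  txn=BusRd+Flush  M[L1]=12
step 8: P1: load  L1  ⟶  SSSI  (L1)  txn=BusRd  M[L1]=12
step 9: P1: load  L1  ⟶  SSSI  (L1)  txn=∅  M[L1]=12
step 10: P1: store L2 := 55  ⟶  IMII  (L2)  txn=BusRdX  M[L2]=10
step 11: P2: load  L1  ⟶  SSSI  (L1)  txn=∅  M[L1]=12
step 12: P3: load  L2  ⟶  ISIS  (L2)  txn=BusRd+Flush  M[L2]=55
step 13: P2: store L1 := 93  ⟶  IIMI  (L1)  txn=BusUpgr  M[L1]=12
step 14: P0: load  L1  ⟶  SISI  (L1)  txn=BusRd+Flush  M[L1]=93
step 15: P1: load  L0  ⟶  ISIS  (L0)  txn=BusRd+Flush  M[L0]=93
step 16: P1: store L1 := 8  ⟶  IMII  (L1)  txn=BusRdX  M[L1]=93
step 17: P0: load  L1  ⟶  SSII  (L1)  txn=BusRd+Flush  M[L1]=8
step 18: P3: load  L1  ⟶  SSIS  (L1)  txn=BusRd  M[L1]=8
step 19: P2: load  L0  ⟶  ISSS  (L0)  txn=BusRd  M[L0]=93
step 20: P0: load  L0  ⟶  SSSS  (L0)  txn=BusRd  M[L0]=93

invalidations = 3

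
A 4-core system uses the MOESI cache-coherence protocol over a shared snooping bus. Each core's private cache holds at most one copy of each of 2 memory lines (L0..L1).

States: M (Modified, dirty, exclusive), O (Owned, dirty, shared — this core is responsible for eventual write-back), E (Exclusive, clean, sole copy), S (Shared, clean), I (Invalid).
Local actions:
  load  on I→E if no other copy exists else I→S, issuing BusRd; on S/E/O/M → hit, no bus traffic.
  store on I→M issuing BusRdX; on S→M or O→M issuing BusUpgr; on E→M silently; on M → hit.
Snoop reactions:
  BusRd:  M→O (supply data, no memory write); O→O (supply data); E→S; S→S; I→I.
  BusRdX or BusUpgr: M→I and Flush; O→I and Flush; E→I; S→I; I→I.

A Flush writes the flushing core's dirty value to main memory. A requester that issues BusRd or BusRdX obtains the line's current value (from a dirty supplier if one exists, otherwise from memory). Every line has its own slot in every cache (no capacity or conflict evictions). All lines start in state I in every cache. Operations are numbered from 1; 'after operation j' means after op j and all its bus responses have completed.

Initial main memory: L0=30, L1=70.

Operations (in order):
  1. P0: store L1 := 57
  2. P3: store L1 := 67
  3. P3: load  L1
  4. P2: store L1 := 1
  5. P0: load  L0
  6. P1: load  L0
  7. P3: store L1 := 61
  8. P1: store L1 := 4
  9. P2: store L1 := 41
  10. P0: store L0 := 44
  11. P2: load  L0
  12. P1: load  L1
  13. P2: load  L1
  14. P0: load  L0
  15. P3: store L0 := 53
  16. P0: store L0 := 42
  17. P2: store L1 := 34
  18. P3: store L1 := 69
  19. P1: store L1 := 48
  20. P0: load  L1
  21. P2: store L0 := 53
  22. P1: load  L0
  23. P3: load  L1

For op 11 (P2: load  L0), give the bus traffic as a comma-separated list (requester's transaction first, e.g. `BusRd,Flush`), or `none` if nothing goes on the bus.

bus = BusRd

step 1: P0: store L1 := 57  ⟶  MIII  (L1)  txn=BusRdX  M[L1]=70
step 2: P3: store L1 := 67  ⟶  IIIM  (L1)  txn=BusRdX+Flush  M[L1]=57
step 3: P3: load  L1  ⟶  IIIM  (L1)  txn=∅  M[L1]=57
step 4: P2: store L1 := 1  ⟶  IIMI  (L1)  txn=BusRdX+Flush  M[L1]=67
step 5: P0: load  L0  ⟶  EIII  (L0)  txn=BusRd  M[L0]=30
step 6: P1: load  L0  ⟶  SSII  (L0)  txn=BusRd  M[L0]=30
step 7: P3: store L1 := 61  ⟶  IIIM  (L1)  txn=BusRdX+Flush  M[L1]=1
step 8: P1: store L1 := 4  ⟶  IMII  (L1)  txn=BusRdX+Flush  M[L1]=61
step 9: P2: store L1 := 41  ⟶  IIMI  (L1)  txn=BusRdX+Flush  M[L1]=4
step 10: P0: store L0 := 44  ⟶  MIII  (L0)  txn=BusUpgr  M[L0]=30
step 11: P2: load  L0  ⟶  OISI  (L0)  txn=BusRd  M[L0]=30
step 12: P1: load  L1  ⟶  ISOI  (L1)  txn=BusRd  M[L1]=4
step 13: P2: load  L1  ⟶  ISOI  (L1)  txn=∅  M[L1]=4
step 14: P0: load  L0  ⟶  OISI  (L0)  txn=∅  M[L0]=30
step 15: P3: store L0 := 53  ⟶  IIIM  (L0)  txn=BusRdX+Flush  M[L0]=44
step 16: P0: store L0 := 42  ⟶  MIII  (L0)  txn=BusRdX+Flush  M[L0]=53
step 17: P2: store L1 := 34  ⟶  IIMI  (L1)  txn=BusUpgr  M[L1]=4
step 18: P3: store L1 := 69  ⟶  IIIM  (L1)  txn=BusRdX+Flush  M[L1]=34
step 19: P1: store L1 := 48  ⟶  IMII  (L1)  txn=BusRdX+Flush  M[L1]=69
step 20: P0: load  L1  ⟶  SOII  (L1)  txn=BusRd  M[L1]=69
step 21: P2: store L0 := 53  ⟶  IIMI  (L0)  txn=BusRdX+Flush  M[L0]=42
step 22: P1: load  L0  ⟶  ISOI  (L0)  txn=BusRd  M[L0]=42
step 23: P3: load  L1  ⟶  SOIS  (L1)  txn=BusRd  M[L1]=69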